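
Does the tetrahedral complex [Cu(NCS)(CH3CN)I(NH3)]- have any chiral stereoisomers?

Only one geometric arrangement is possible; it has no improper symmetry element, so it exists as a pair of enantiomers (2 stereoisomers).

yes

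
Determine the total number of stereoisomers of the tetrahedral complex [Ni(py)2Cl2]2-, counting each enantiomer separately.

All four vertices of a tetrahedron are equivalent and mutually adjacent, so cis/trans isomerism cannot arise.
Only one geometric arrangement is possible.

1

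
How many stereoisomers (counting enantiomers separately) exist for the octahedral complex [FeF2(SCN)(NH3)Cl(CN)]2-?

An octahedron has six vertices in three trans pairs; every non-trans pair is cis.
Systematic enumeration (placing each ligand type in turn and discarding arrangements equivalent by rotation or reflection) gives 9 geometric isomers.
Of these, 6 lack any improper symmetry element and so occur as enantiomeric pairs, giving 9 + 6 = 15 stereoisomers in total.

15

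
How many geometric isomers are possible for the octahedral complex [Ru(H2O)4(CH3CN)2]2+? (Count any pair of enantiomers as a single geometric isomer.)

An octahedron has six vertices in three trans pairs; every non-trans pair is cis.
Working through the distinct placements yields 2 geometric isomers: CH3CN trans; CH3CN cis.

2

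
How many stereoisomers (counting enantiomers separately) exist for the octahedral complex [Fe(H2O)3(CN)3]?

An octahedron has six vertices in three trans pairs; every non-trans pair is cis.
The distinct arrangements are (2 in all): H2O mer; H2O fac.
Each arrangement has an internal mirror plane or centre of symmetry, so none is chiral.

2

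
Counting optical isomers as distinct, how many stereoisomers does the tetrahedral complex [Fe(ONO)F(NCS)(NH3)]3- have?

2

All four vertices of a tetrahedron are equivalent and mutually adjacent, so cis/trans isomerism cannot arise.
Only one geometric arrangement is possible; it has no improper symmetry element, so it exists as a pair of enantiomers (2 stereoisomers).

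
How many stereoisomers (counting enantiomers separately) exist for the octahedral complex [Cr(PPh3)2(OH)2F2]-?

6

An octahedron has six vertices in three trans pairs; every non-trans pair is cis.
Systematic placement gives 5 geometric isomers: PPh3 trans, OH trans, F trans; PPh3 cis, OH cis, F trans; PPh3 trans, OH cis, F cis; PPh3 cis, OH cis, F cis (chiral); PPh3 cis, OH trans, F cis.
One of these lacks any improper symmetry element and so occurs as an enantiomeric pair, giving 5 + 1 = 6 stereoisomers in total.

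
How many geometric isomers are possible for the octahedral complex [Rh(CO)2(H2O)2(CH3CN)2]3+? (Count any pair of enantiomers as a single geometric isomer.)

5

An octahedron has six vertices in three trans pairs; every non-trans pair is cis.
Working through the distinct placements yields 5 geometric isomers: CO trans, H2O trans, CH3CN trans; CO cis, H2O cis, CH3CN trans; CO cis, H2O trans, CH3CN cis; CO cis, H2O cis, CH3CN cis (chiral); CO trans, H2O cis, CH3CN cis.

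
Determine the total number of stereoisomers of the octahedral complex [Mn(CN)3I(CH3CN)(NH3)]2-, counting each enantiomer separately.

5

Systematic placement gives 4 geometric isomers: CN mer (3 arrangements); CN fac (chiral).
One of these lacks any improper symmetry element and so occurs as an enantiomeric pair, giving 4 + 1 = 5 stereoisomers in total.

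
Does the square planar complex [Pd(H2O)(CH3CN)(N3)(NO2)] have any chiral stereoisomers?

no

A square has two trans pairs of vertices; adjacent vertices are cis.
Systematic placement gives 3 geometric isomers: (CH3CN/N3 trans, H2O/NO2 trans); (CH3CN/NO2 trans, H2O/N3 trans); (CH3CN/H2O trans, N3/NO2 trans).
Each arrangement has an internal mirror plane or centre of symmetry, so none is chiral.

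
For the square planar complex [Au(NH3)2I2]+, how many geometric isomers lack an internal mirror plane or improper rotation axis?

0

A square has two trans pairs of vertices; adjacent vertices are cis.
There are 2 geometric isomers: NH3 cis; NH3 trans.
Each arrangement has an internal mirror plane or centre of symmetry, so none is chiral.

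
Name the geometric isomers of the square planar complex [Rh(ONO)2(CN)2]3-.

cis and trans

The distinct arrangements are (2 in all): ONO cis; ONO trans.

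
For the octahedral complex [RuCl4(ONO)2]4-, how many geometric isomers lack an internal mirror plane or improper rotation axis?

In an octahedral complex each vertex has one trans partner and four cis neighbours.
The distinct arrangements are (2 in all): ONO trans; ONO cis.
Each arrangement has an internal mirror plane or centre of symmetry, so none is chiral.

0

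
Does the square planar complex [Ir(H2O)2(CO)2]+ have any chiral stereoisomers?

no

A square has two trans pairs of vertices; adjacent vertices are cis.
Working through the distinct placements yields 2 geometric isomers: H2O cis; H2O trans.
Each arrangement has an internal mirror plane or centre of symmetry, so none is chiral.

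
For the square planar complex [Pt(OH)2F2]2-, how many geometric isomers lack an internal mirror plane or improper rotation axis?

0

A square has two trans pairs of vertices; adjacent vertices are cis.
Working through the distinct placements yields 2 geometric isomers: OH cis; OH trans.
Each arrangement has an internal mirror plane or centre of symmetry, so none is chiral.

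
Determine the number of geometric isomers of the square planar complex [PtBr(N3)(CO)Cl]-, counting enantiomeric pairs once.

A square has two trans pairs of vertices; adjacent vertices are cis.
Systematic placement gives 3 geometric isomers: (Br/Cl trans, CO/N3 trans); (Br/N3 trans, CO/Cl trans); (Br/CO trans, Cl/N3 trans).

3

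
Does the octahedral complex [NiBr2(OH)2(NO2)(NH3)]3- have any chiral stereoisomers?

In an octahedral complex each vertex has one trans partner and four cis neighbours.
The distinct arrangements are (6 in all): Br trans, OH trans; Br trans, OH cis; Br cis, OH trans; Br cis, OH cis (3 arrangements, 2 chiral).
Of these, 2 lack any improper symmetry element and so occur as enantiomeric pairs, giving 6 + 2 = 8 stereoisomers in total.

yes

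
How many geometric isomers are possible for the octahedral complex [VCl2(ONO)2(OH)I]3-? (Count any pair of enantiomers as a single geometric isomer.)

An octahedron has six vertices in three trans pairs; every non-trans pair is cis.
The distinct arrangements are (6 in all): Cl trans, ONO trans; Cl trans, ONO cis; Cl cis, ONO trans; Cl cis, ONO cis (3 arrangements, 2 chiral).

6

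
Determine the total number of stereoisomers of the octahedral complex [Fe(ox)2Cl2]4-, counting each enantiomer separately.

3

In an octahedral complex each vertex has one trans partner and four cis neighbours.
Each ox is bidentate and must span two cis positions.
Systematic placement gives 2 geometric isomers: Cl trans; Cl cis (chiral).
One of these lacks any improper symmetry element and so occurs as an enantiomeric pair, giving 2 + 1 = 3 stereoisomers in total.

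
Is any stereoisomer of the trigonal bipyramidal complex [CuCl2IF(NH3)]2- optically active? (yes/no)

Exhaustive case analysis gives 7 geometric isomers.
Of these, 3 lack any improper symmetry element and so occur as enantiomeric pairs, giving 7 + 3 = 10 stereoisomers in total.

yes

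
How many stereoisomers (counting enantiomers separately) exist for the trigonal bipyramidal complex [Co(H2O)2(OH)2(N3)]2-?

Exhaustive case analysis gives 5 geometric isomers.
One of these lacks any improper symmetry element and so occurs as an enantiomeric pair, giving 5 + 1 = 6 stereoisomers in total.

6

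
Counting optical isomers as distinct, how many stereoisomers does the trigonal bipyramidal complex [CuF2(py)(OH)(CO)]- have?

10

In a trigonal bipyramid the two axial positions differ from the three equatorial ones.
Systematic enumeration (placing each ligand type in turn and discarding arrangements equivalent by rotation or reflection) gives 7 geometric isomers.
Of these, 3 lack any improper symmetry element and so occur as enantiomeric pairs, giving 7 + 3 = 10 stereoisomers in total.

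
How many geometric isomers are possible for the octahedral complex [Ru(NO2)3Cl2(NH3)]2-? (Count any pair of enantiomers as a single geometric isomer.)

3

An octahedron has six vertices in three trans pairs; every non-trans pair is cis.
The distinct arrangements are (3 in all): NO2 mer, Cl trans; NO2 mer, Cl cis; NO2 fac, Cl cis.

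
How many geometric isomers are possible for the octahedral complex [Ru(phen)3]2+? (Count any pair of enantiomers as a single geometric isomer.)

1

Each phen is bidentate and must span two cis positions.
Only one geometric arrangement is possible; it has no improper symmetry element, so it exists as a pair of enantiomers (2 stereoisomers).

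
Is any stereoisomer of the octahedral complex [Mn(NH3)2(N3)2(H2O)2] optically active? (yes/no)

yes

In an octahedral complex each vertex has one trans partner and four cis neighbours.
Working through the distinct placements yields 5 geometric isomers: NH3 trans, N3 trans, H2O trans; NH3 cis, N3 cis, H2O trans; NH3 trans, N3 cis, H2O cis; NH3 cis, N3 cis, H2O cis (chiral); NH3 cis, N3 trans, H2O cis.
One of these lacks any improper symmetry element and so occurs as an enantiomeric pair, giving 5 + 1 = 6 stereoisomers in total.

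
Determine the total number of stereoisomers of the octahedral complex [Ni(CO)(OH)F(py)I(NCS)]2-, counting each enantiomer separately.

30

The six octahedral sites form three mutually perpendicular trans pairs.
Exhaustive case analysis gives 15 geometric isomers.
Of these, 15 lack any improper symmetry element and so occur as enantiomeric pairs, giving 15 + 15 = 30 stereoisomers in total.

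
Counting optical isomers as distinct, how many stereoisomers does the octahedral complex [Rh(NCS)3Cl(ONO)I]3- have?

The six octahedral sites form three mutually perpendicular trans pairs.
The distinct arrangements are (4 in all): NCS mer (3 arrangements); NCS fac (chiral).
One of these lacks any improper symmetry element and so occurs as an enantiomeric pair, giving 4 + 1 = 5 stereoisomers in total.

5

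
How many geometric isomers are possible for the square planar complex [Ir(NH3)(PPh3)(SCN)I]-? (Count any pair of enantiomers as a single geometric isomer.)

3

In a square planar complex each vertex has one trans partner and two cis neighbours.
Working through the distinct placements yields 3 geometric isomers: (I/PPh3 trans, NH3/SCN trans); (I/SCN trans, NH3/PPh3 trans); (I/NH3 trans, PPh3/SCN trans).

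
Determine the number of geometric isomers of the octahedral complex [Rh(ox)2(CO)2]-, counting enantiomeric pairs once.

The six octahedral sites form three mutually perpendicular trans pairs.
Each ox is bidentate and must span two cis positions.
There are 2 geometric isomers: CO trans; CO cis (chiral).

2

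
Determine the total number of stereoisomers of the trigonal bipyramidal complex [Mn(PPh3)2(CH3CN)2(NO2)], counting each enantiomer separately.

Placing the ligands in turn and identifying arrangements related by rotation or reflection leaves 5 distinct geometric isomers.
One of these lacks any improper symmetry element and so occurs as an enantiomeric pair, giving 5 + 1 = 6 stereoisomers in total.

6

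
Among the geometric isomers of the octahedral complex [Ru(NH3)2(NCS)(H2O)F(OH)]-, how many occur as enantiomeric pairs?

6

In an octahedral complex each vertex has one trans partner and four cis neighbours.
Systematic enumeration (placing each ligand type in turn and discarding arrangements equivalent by rotation or reflection) gives 9 geometric isomers.
Of these, 6 lack any improper symmetry element and so occur as enantiomeric pairs, giving 9 + 6 = 15 stereoisomers in total.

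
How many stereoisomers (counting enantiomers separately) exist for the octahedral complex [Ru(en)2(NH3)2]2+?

3

The six octahedral sites form three mutually perpendicular trans pairs.
Each en is bidentate and must span two cis positions.
The distinct arrangements are (2 in all): NH3 trans; NH3 cis (chiral).
One of these lacks any improper symmetry element and so occurs as an enantiomeric pair, giving 2 + 1 = 3 stereoisomers in total.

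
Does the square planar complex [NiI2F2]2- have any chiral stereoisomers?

no

The distinct arrangements are (2 in all): I cis; I trans.
Each arrangement has an internal mirror plane or centre of symmetry, so none is chiral.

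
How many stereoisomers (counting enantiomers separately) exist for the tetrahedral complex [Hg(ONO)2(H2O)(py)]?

Only one geometric arrangement is possible.

1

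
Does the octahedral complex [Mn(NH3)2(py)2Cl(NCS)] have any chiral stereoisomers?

yes

The six octahedral sites form three mutually perpendicular trans pairs.
Systematic placement gives 6 geometric isomers: NH3 trans, py trans; NH3 cis, py cis (3 arrangements, 2 chiral); NH3 cis, py trans; NH3 trans, py cis.
Of these, 2 lack any improper symmetry element and so occur as enantiomeric pairs, giving 6 + 2 = 8 stereoisomers in total.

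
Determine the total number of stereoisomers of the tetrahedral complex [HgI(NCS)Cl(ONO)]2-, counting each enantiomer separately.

2

Only one geometric arrangement is possible; it has no improper symmetry element, so it exists as a pair of enantiomers (2 stereoisomers).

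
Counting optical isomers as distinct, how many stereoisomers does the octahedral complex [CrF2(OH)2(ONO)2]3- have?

In an octahedral complex each vertex has one trans partner and four cis neighbours.
There are 5 geometric isomers: F trans, OH trans, ONO trans; F trans, OH cis, ONO cis; F cis, OH cis, ONO trans; F cis, OH cis, ONO cis (chiral); F cis, OH trans, ONO cis.
One of these lacks any improper symmetry element and so occurs as an enantiomeric pair, giving 5 + 1 = 6 stereoisomers in total.

6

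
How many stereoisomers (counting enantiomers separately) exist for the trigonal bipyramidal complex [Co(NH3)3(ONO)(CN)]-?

In a trigonal bipyramid the two axial positions differ from the three equatorial ones.
The distinct arrangements are (4 in all): ONO equatorial, CN axial; ONO axial, CN axial; ONO equatorial, CN equatorial; ONO axial, CN equatorial.
Each arrangement has an internal mirror plane or centre of symmetry, so none is chiral.

4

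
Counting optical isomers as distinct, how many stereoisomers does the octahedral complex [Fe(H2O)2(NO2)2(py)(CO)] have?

8

In an octahedral complex each vertex has one trans partner and four cis neighbours.
The distinct arrangements are (6 in all): H2O cis, NO2 cis (3 arrangements, 2 chiral); H2O cis, NO2 trans; H2O trans, NO2 cis; H2O trans, NO2 trans.
Of these, 2 lack any improper symmetry element and so occur as enantiomeric pairs, giving 6 + 2 = 8 stereoisomers in total.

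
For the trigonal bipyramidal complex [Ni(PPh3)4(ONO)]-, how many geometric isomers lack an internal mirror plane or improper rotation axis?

0

In a trigonal bipyramid the two axial positions differ from the three equatorial ones.
Systematic placement gives 2 geometric isomers: ONO axial; ONO equatorial.
Each arrangement has an internal mirror plane or centre of symmetry, so none is chiral.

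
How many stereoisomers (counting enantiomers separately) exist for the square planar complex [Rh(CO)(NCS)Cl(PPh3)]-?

3

The distinct arrangements are (3 in all): (CO/NCS trans, Cl/PPh3 trans); (CO/PPh3 trans, Cl/NCS trans); (CO/Cl trans, NCS/PPh3 trans).
Each arrangement has an internal mirror plane or centre of symmetry, so none is chiral.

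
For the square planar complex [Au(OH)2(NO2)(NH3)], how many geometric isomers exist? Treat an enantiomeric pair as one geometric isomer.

2

In a square planar complex each vertex has one trans partner and two cis neighbours.
The distinct arrangements are (2 in all): OH cis; OH trans.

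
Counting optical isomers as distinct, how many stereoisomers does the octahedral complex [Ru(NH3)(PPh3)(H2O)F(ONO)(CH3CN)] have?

30

The six octahedral sites form three mutually perpendicular trans pairs.
Placing the ligands in turn and identifying arrangements related by rotation or reflection leaves 15 distinct geometric isomers.
Of these, 15 lack any improper symmetry element and so occur as enantiomeric pairs, giving 15 + 15 = 30 stereoisomers in total.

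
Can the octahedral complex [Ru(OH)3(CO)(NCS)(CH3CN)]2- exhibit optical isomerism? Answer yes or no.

The distinct arrangements are (4 in all): OH mer (3 arrangements); OH fac (chiral).
One of these lacks any improper symmetry element and so occurs as an enantiomeric pair, giving 4 + 1 = 5 stereoisomers in total.

yes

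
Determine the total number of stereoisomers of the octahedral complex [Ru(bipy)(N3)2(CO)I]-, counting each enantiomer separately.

The six octahedral sites form three mutually perpendicular trans pairs.
Each bipy is bidentate and must span two cis positions.
There are 4 geometric isomers: N3 cis (3 arrangements, 2 chiral); N3 trans.
Of these, 2 lack any improper symmetry element and so occur as enantiomeric pairs, giving 4 + 2 = 6 stereoisomers in total.

6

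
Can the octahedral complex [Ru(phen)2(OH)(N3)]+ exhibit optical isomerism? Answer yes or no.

An octahedron has six vertices in three trans pairs; every non-trans pair is cis.
Each phen is bidentate and must span two cis positions.
The distinct arrangements are (2 in all): OH and N3 mutually trans; OH and N3 mutually cis (chiral).
One of these lacks any improper symmetry element and so occurs as an enantiomeric pair, giving 2 + 1 = 3 stereoisomers in total.

yes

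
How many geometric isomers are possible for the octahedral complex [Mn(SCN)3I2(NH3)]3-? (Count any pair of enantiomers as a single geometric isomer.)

3

An octahedron has six vertices in three trans pairs; every non-trans pair is cis.
There are 3 geometric isomers: SCN mer, I trans; SCN mer, I cis; SCN fac, I cis.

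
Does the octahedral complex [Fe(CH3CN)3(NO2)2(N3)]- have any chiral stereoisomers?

The six octahedral sites form three mutually perpendicular trans pairs.
The distinct arrangements are (3 in all): CH3CN mer, NO2 trans; CH3CN mer, NO2 cis; CH3CN fac, NO2 cis.
Each arrangement has an internal mirror plane or centre of symmetry, so none is chiral.

no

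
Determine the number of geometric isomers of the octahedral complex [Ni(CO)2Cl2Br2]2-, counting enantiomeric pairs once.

Working through the distinct placements yields 5 geometric isomers: CO trans, Cl trans, Br trans; CO cis, Cl cis, Br trans; CO cis, Cl trans, Br cis; CO cis, Cl cis, Br cis (chiral); CO trans, Cl cis, Br cis.

5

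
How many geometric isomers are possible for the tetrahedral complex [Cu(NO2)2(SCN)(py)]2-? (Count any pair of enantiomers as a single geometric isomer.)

1

In a tetrahedral complex all four positions are equivalent and every pair of ligands is adjacent — there is no cis/trans distinction.
Only one geometric arrangement is possible.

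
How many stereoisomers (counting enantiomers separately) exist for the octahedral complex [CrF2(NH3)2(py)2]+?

6

The six octahedral sites form three mutually perpendicular trans pairs.
Systematic placement gives 5 geometric isomers: F trans, NH3 trans, py trans; F trans, NH3 cis, py cis; F cis, NH3 cis, py trans; F cis, NH3 cis, py cis (chiral); F cis, NH3 trans, py cis.
One of these lacks any improper symmetry element and so occurs as an enantiomeric pair, giving 5 + 1 = 6 stereoisomers in total.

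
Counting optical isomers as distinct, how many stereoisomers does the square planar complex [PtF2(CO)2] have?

There are 2 geometric isomers: F cis; F trans.
Each arrangement has an internal mirror plane or centre of symmetry, so none is chiral.

2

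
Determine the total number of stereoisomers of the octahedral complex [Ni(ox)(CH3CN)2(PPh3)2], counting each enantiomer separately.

4

The six octahedral sites form three mutually perpendicular trans pairs.
Each ox is bidentate and must span two cis positions.
The distinct arrangements are (3 in all): CH3CN trans, PPh3 cis; CH3CN cis, PPh3 cis (chiral); CH3CN cis, PPh3 trans.
One of these lacks any improper symmetry element and so occurs as an enantiomeric pair, giving 3 + 1 = 4 stereoisomers in total.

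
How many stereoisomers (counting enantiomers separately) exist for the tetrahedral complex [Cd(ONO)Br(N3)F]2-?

2

In a tetrahedral complex all four positions are equivalent and every pair of ligands is adjacent — there is no cis/trans distinction.
Only one geometric arrangement is possible; it has no improper symmetry element, so it exists as a pair of enantiomers (2 stereoisomers).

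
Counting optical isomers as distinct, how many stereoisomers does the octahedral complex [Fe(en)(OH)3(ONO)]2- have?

2

In an octahedral complex each vertex has one trans partner and four cis neighbours.
Each en is bidentate and must span two cis positions.
The distinct arrangements are (2 in all): OH mer; OH fac.
Each arrangement has an internal mirror plane or centre of symmetry, so none is chiral.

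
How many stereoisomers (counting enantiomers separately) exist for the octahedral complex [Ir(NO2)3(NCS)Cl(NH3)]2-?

5

An octahedron has six vertices in three trans pairs; every non-trans pair is cis.
The distinct arrangements are (4 in all): NO2 mer (3 arrangements); NO2 fac (chiral).
One of these lacks any improper symmetry element and so occurs as an enantiomeric pair, giving 4 + 1 = 5 stereoisomers in total.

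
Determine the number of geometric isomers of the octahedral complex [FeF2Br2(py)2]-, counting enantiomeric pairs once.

The six octahedral sites form three mutually perpendicular trans pairs.
There are 5 geometric isomers: F trans, Br trans, py trans; F cis, Br trans, py cis; F cis, Br cis, py trans; F cis, Br cis, py cis (chiral); F trans, Br cis, py cis.

5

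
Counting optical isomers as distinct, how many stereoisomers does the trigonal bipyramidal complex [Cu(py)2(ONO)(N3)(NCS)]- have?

Systematic enumeration (placing each ligand type in turn and discarding arrangements equivalent by rotation or reflection) gives 7 geometric isomers.
Of these, 3 lack any improper symmetry element and so occur as enantiomeric pairs, giving 7 + 3 = 10 stereoisomers in total.

10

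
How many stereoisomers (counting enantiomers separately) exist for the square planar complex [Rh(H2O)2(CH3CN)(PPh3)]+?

2

A square has two trans pairs of vertices; adjacent vertices are cis.
The distinct arrangements are (2 in all): H2O cis; H2O trans.
Each arrangement has an internal mirror plane or centre of symmetry, so none is chiral.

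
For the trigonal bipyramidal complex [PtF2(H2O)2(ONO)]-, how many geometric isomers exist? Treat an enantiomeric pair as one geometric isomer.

A trigonal bipyramid has two axial and three equatorial sites, which are chemically inequivalent.
Placing the ligands in turn and identifying arrangements related by rotation or reflection leaves 5 distinct geometric isomers.

5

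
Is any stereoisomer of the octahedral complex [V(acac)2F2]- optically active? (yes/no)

yes

An octahedron has six vertices in three trans pairs; every non-trans pair is cis.
Each acac is bidentate and must span two cis positions.
The distinct arrangements are (2 in all): F trans; F cis (chiral).
One of these lacks any improper symmetry element and so occurs as an enantiomeric pair, giving 2 + 1 = 3 stereoisomers in total.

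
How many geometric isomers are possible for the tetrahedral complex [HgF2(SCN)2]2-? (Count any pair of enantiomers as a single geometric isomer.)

1

In a tetrahedral complex all four positions are equivalent and every pair of ligands is adjacent — there is no cis/trans distinction.
Only one geometric arrangement is possible.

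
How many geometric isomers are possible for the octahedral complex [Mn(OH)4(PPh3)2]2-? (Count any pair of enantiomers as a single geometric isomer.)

In an octahedral complex each vertex has one trans partner and four cis neighbours.
There are 2 geometric isomers: PPh3 trans; PPh3 cis.

2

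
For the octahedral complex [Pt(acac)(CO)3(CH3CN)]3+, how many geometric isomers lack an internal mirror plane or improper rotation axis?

0

An octahedron has six vertices in three trans pairs; every non-trans pair is cis.
Each acac is bidentate and must span two cis positions.
There are 2 geometric isomers: CO fac; CO mer.
Each arrangement has an internal mirror plane or centre of symmetry, so none is chiral.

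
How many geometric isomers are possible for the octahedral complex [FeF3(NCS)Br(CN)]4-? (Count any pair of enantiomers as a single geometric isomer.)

The six octahedral sites form three mutually perpendicular trans pairs.
There are 4 geometric isomers: F mer (3 arrangements); F fac (chiral).

4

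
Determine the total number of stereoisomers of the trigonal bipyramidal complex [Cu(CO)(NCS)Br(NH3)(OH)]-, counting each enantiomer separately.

Placing the ligands in turn and identifying arrangements related by rotation or reflection leaves 10 distinct geometric isomers.
Of these, 10 lack any improper symmetry element and so occur as enantiomeric pairs, giving 10 + 10 = 20 stereoisomers in total.

20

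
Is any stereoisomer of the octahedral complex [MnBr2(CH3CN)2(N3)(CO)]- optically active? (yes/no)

An octahedron has six vertices in three trans pairs; every non-trans pair is cis.
Systematic placement gives 6 geometric isomers: Br trans, CH3CN trans; Br trans, CH3CN cis; Br cis, CH3CN cis (3 arrangements, 2 chiral); Br cis, CH3CN trans.
Of these, 2 lack any improper symmetry element and so occur as enantiomeric pairs, giving 6 + 2 = 8 stereoisomers in total.

yes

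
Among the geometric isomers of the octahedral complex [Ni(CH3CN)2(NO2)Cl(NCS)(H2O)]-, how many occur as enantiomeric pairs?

6

An octahedron has six vertices in three trans pairs; every non-trans pair is cis.
Systematic enumeration (placing each ligand type in turn and discarding arrangements equivalent by rotation or reflection) gives 9 geometric isomers.
Of these, 6 lack any improper symmetry element and so occur as enantiomeric pairs, giving 9 + 6 = 15 stereoisomers in total.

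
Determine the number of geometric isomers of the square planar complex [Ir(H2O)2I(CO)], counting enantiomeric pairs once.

The distinct arrangements are (2 in all): H2O cis; H2O trans.

2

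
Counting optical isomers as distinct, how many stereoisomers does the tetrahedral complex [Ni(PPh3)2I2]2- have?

1

Only one geometric arrangement is possible.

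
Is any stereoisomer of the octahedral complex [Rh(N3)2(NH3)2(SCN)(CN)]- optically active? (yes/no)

yes

The six octahedral sites form three mutually perpendicular trans pairs.
There are 6 geometric isomers: N3 cis, NH3 cis (3 arrangements, 2 chiral); N3 cis, NH3 trans; N3 trans, NH3 cis; N3 trans, NH3 trans.
Of these, 2 lack any improper symmetry element and so occur as enantiomeric pairs, giving 6 + 2 = 8 stereoisomers in total.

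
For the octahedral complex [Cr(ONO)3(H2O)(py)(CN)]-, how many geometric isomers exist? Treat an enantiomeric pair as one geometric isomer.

In an octahedral complex each vertex has one trans partner and four cis neighbours.
The distinct arrangements are (4 in all): ONO mer (3 arrangements); ONO fac (chiral).

4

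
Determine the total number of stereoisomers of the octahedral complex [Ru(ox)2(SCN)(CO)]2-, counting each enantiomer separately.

3

An octahedron has six vertices in three trans pairs; every non-trans pair is cis.
Each ox is bidentate and must span two cis positions.
There are 2 geometric isomers: SCN and CO mutually trans; SCN and CO mutually cis (chiral).
One of these lacks any improper symmetry element and so occurs as an enantiomeric pair, giving 2 + 1 = 3 stereoisomers in total.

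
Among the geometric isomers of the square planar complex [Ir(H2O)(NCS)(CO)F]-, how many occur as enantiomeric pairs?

The distinct arrangements are (3 in all): (CO/H2O trans, F/NCS trans); (CO/NCS trans, F/H2O trans); (CO/F trans, H2O/NCS trans).
Each arrangement has an internal mirror plane or centre of symmetry, so none is chiral.

0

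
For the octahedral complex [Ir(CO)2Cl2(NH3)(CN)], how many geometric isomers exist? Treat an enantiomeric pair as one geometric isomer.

The six octahedral sites form three mutually perpendicular trans pairs.
There are 6 geometric isomers: CO cis, Cl cis (3 arrangements, 2 chiral); CO cis, Cl trans; CO trans, Cl cis; CO trans, Cl trans.

6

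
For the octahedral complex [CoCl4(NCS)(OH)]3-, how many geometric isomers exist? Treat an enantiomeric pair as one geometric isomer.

2

An octahedron has six vertices in three trans pairs; every non-trans pair is cis.
There are 2 geometric isomers: NCS and OH mutually trans; NCS and OH mutually cis.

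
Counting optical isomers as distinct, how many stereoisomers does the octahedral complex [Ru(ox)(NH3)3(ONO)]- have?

2

Each ox is bidentate and must span two cis positions.
Working through the distinct placements yields 2 geometric isomers: NH3 mer; NH3 fac.
Each arrangement has an internal mirror plane or centre of symmetry, so none is chiral.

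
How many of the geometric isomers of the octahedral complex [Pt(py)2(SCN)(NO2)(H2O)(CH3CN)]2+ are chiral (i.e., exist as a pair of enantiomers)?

6

Placing the ligands in turn and identifying arrangements related by rotation or reflection leaves 9 distinct geometric isomers.
Of these, 6 lack any improper symmetry element and so occur as enantiomeric pairs, giving 9 + 6 = 15 stereoisomers in total.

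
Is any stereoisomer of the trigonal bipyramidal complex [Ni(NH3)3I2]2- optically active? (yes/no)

no

A trigonal bipyramid has two axial and three equatorial sites, which are chemically inequivalent.
Systematic placement gives 3 geometric isomers: I both axial; I one axial, one equatorial; I both equatorial.
Each arrangement has an internal mirror plane or centre of symmetry, so none is chiral.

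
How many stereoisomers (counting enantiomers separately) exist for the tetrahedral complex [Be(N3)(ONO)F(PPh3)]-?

Only one geometric arrangement is possible; it has no improper symmetry element, so it exists as a pair of enantiomers (2 stereoisomers).

2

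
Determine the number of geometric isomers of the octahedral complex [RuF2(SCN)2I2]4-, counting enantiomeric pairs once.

Working through the distinct placements yields 5 geometric isomers: F trans, SCN trans, I trans; F trans, SCN cis, I cis; F cis, SCN trans, I cis; F cis, SCN cis, I cis (chiral); F cis, SCN cis, I trans.

5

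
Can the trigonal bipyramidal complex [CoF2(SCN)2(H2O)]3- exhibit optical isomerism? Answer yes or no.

yes

In a trigonal bipyramid the two axial positions differ from the three equatorial ones.
Systematic enumeration (placing each ligand type in turn and discarding arrangements equivalent by rotation or reflection) gives 5 geometric isomers.
One of these lacks any improper symmetry element and so occurs as an enantiomeric pair, giving 5 + 1 = 6 stereoisomers in total.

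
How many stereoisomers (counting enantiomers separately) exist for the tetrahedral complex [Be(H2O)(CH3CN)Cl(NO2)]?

All four vertices of a tetrahedron are equivalent and mutually adjacent, so cis/trans isomerism cannot arise.
Only one geometric arrangement is possible; it has no improper symmetry element, so it exists as a pair of enantiomers (2 stereoisomers).

2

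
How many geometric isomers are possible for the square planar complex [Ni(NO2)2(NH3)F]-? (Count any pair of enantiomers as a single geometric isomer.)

A square has two trans pairs of vertices; adjacent vertices are cis.
The distinct arrangements are (2 in all): NO2 cis; NO2 trans.

2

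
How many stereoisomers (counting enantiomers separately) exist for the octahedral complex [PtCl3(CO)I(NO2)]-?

Working through the distinct placements yields 4 geometric isomers: Cl mer (3 arrangements); Cl fac (chiral).
One of these lacks any improper symmetry element and so occurs as an enantiomeric pair, giving 4 + 1 = 5 stereoisomers in total.

5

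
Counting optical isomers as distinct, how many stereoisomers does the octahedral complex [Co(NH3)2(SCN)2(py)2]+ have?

The distinct arrangements are (5 in all): NH3 trans, SCN trans, py trans; NH3 trans, SCN cis, py cis; NH3 cis, SCN cis, py trans; NH3 cis, SCN cis, py cis (chiral); NH3 cis, SCN trans, py cis.
One of these lacks any improper symmetry element and so occurs as an enantiomeric pair, giving 5 + 1 = 6 stereoisomers in total.

6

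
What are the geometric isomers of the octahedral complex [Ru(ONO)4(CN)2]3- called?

An octahedron has six vertices in three trans pairs; every non-trans pair is cis.
Systematic placement gives 2 geometric isomers: CN trans; CN cis.

cis and trans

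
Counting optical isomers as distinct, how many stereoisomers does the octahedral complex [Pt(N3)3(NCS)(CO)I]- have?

5

An octahedron has six vertices in three trans pairs; every non-trans pair is cis.
Working through the distinct placements yields 4 geometric isomers: N3 mer (3 arrangements); N3 fac (chiral).
One of these lacks any improper symmetry element and so occurs as an enantiomeric pair, giving 4 + 1 = 5 stereoisomers in total.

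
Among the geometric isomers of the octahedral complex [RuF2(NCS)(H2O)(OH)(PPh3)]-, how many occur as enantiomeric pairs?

In an octahedral complex each vertex has one trans partner and four cis neighbours.
Placing the ligands in turn and identifying arrangements related by rotation or reflection leaves 9 distinct geometric isomers.
Of these, 6 lack any improper symmetry element and so occur as enantiomeric pairs, giving 9 + 6 = 15 stereoisomers in total.

6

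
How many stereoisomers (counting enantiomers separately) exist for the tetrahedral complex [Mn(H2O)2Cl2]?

In a tetrahedral complex all four positions are equivalent and every pair of ligands is adjacent — there is no cis/trans distinction.
Only one geometric arrangement is possible.

1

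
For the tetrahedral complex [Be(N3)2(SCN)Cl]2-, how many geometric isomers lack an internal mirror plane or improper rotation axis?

In a tetrahedral complex all four positions are equivalent and every pair of ligands is adjacent — there is no cis/trans distinction.
Only one geometric arrangement is possible.

0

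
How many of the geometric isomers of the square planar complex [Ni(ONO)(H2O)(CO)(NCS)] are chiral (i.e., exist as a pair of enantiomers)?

0

In a square planar complex each vertex has one trans partner and two cis neighbours.
Systematic placement gives 3 geometric isomers: (CO/NCS trans, H2O/ONO trans); (CO/ONO trans, H2O/NCS trans); (CO/H2O trans, NCS/ONO trans).
Each arrangement has an internal mirror plane or centre of symmetry, so none is chiral.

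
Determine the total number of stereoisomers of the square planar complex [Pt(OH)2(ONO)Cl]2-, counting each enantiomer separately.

2

In a square planar complex each vertex has one trans partner and two cis neighbours.
Working through the distinct placements yields 2 geometric isomers: OH cis; OH trans.
Each arrangement has an internal mirror plane or centre of symmetry, so none is chiral.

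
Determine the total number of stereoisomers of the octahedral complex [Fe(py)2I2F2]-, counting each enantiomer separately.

An octahedron has six vertices in three trans pairs; every non-trans pair is cis.
There are 5 geometric isomers: py trans, I trans, F trans; py cis, I cis, F trans; py trans, I cis, F cis; py cis, I cis, F cis (chiral); py cis, I trans, F cis.
One of these lacks any improper symmetry element and so occurs as an enantiomeric pair, giving 5 + 1 = 6 stereoisomers in total.

6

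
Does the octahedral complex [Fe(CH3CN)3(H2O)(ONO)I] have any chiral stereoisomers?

An octahedron has six vertices in three trans pairs; every non-trans pair is cis.
The distinct arrangements are (4 in all): CH3CN mer (3 arrangements); CH3CN fac (chiral).
One of these lacks any improper symmetry element and so occurs as an enantiomeric pair, giving 4 + 1 = 5 stereoisomers in total.

yes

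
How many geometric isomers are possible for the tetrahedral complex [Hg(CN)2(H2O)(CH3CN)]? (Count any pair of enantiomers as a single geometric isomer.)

1

All four vertices of a tetrahedron are equivalent and mutually adjacent, so cis/trans isomerism cannot arise.
Only one geometric arrangement is possible.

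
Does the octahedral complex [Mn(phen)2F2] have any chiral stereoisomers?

In an octahedral complex each vertex has one trans partner and four cis neighbours.
Each phen is bidentate and must span two cis positions.
Systematic placement gives 2 geometric isomers: F trans; F cis (chiral).
One of these lacks any improper symmetry element and so occurs as an enantiomeric pair, giving 2 + 1 = 3 stereoisomers in total.

yes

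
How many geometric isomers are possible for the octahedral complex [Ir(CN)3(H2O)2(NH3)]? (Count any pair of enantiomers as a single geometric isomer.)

Working through the distinct placements yields 3 geometric isomers: CN mer, H2O cis; CN mer, H2O trans; CN fac, H2O cis.

3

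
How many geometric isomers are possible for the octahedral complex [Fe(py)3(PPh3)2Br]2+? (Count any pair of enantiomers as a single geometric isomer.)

3

An octahedron has six vertices in three trans pairs; every non-trans pair is cis.
Systematic placement gives 3 geometric isomers: py mer, PPh3 cis; py mer, PPh3 trans; py fac, PPh3 cis.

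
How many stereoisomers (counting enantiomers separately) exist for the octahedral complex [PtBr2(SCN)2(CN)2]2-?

6

The six octahedral sites form three mutually perpendicular trans pairs.
There are 5 geometric isomers: Br trans, SCN trans, CN trans; Br trans, SCN cis, CN cis; Br cis, SCN trans, CN cis; Br cis, SCN cis, CN cis (chiral); Br cis, SCN cis, CN trans.
One of these lacks any improper symmetry element and so occurs as an enantiomeric pair, giving 5 + 1 = 6 stereoisomers in total.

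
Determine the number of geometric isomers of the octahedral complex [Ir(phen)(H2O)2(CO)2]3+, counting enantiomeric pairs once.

3

An octahedron has six vertices in three trans pairs; every non-trans pair is cis.
Each phen is bidentate and must span two cis positions.
There are 3 geometric isomers: H2O cis, CO trans; H2O cis, CO cis (chiral); H2O trans, CO cis.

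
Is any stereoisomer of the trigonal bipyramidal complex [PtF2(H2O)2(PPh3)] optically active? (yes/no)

yes

Systematic enumeration (placing each ligand type in turn and discarding arrangements equivalent by rotation or reflection) gives 5 geometric isomers.
One of these lacks any improper symmetry element and so occurs as an enantiomeric pair, giving 5 + 1 = 6 stereoisomers in total.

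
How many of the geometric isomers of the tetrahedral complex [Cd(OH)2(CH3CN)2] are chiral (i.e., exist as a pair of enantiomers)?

In a tetrahedral complex all four positions are equivalent and every pair of ligands is adjacent — there is no cis/trans distinction.
Only one geometric arrangement is possible.

0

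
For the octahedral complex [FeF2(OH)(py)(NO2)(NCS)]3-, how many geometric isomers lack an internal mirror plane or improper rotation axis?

6

The six octahedral sites form three mutually perpendicular trans pairs.
Exhaustive case analysis gives 9 geometric isomers.
Of these, 6 lack any improper symmetry element and so occur as enantiomeric pairs, giving 9 + 6 = 15 stereoisomers in total.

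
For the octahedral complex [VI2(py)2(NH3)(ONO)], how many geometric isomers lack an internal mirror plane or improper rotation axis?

There are 6 geometric isomers: I trans, py trans; I trans, py cis; I cis, py trans; I cis, py cis (3 arrangements, 2 chiral).
Of these, 2 lack any improper symmetry element and so occur as enantiomeric pairs, giving 6 + 2 = 8 stereoisomers in total.

2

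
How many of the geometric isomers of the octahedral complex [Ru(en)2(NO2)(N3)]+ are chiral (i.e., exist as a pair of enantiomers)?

In an octahedral complex each vertex has one trans partner and four cis neighbours.
Each en is bidentate and must span two cis positions.
Systematic placement gives 2 geometric isomers: NO2 and N3 mutually trans; NO2 and N3 mutually cis (chiral).
One of these lacks any improper symmetry element and so occurs as an enantiomeric pair, giving 2 + 1 = 3 stereoisomers in total.

1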